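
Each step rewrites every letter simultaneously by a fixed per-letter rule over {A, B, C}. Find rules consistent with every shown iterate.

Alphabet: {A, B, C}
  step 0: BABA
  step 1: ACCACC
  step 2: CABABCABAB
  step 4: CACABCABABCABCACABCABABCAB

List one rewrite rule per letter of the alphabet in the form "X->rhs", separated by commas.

  step 1 ⇒ step 2: ACCACC ⇒ C·AB·AB·C·AB·AB
    A ↦ C
    C ↦ AB
  step 0 ⇒ step 1: BABA ⇒ AC·C·AC·C
    B ↦ AC

A->C, B->AC, C->AB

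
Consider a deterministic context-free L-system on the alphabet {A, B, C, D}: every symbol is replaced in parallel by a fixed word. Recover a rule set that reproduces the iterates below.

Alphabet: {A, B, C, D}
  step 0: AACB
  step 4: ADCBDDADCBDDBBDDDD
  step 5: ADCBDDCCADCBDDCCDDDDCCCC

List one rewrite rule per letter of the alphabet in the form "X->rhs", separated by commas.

A->AD, B->DD, C->B, D->C

  step 4 ⇒ step 5: ADCBDDADCBDDBBDDDD ⇒ AD·C·B·DD·C·C·AD·C·B·DD·C·C·DD·DD·C·C·C·C
    A ↦ AD
    B ↦ DD
    C ↦ B
    D ↦ C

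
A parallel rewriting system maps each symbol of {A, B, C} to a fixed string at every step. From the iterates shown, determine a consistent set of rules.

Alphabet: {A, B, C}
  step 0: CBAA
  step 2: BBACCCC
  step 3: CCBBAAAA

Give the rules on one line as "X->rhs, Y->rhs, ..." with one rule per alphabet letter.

  step 2 ⇒ step 3: BBACCCC ⇒ C·C·BB·A·A·A·A
    A ↦ BB
    B ↦ C
    C ↦ A

A->BB, B->C, C->A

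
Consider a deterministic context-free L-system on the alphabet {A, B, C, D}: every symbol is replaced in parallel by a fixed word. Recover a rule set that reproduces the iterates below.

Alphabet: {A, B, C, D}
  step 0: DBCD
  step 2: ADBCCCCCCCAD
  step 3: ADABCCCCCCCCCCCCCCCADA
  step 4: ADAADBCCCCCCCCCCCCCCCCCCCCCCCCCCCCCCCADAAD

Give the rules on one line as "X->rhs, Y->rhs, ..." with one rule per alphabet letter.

A->AD, B->BC, C->CC, D->A

  step 3 ⇒ step 4: ADABCCCCCCCCCCCCCCCADA ⇒ AD·A·AD·BC·CC·CC·CC·CC·CC·CC·CC·CC·CC·CC·CC·CC·CC·CC·CC·AD·A·AD
    A ↦ AD
    B ↦ BC
    C ↦ CC
    D ↦ A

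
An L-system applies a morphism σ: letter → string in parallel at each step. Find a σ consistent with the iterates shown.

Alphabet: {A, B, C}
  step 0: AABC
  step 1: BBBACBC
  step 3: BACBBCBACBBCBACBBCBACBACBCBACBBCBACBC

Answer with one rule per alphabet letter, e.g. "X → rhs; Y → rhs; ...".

  step 0 ⇒ step 1: AABC ⇒ B·B·BAC·BC
    A ↦ B
    B ↦ BAC
    C ↦ BC

A->B, B->BAC, C->BC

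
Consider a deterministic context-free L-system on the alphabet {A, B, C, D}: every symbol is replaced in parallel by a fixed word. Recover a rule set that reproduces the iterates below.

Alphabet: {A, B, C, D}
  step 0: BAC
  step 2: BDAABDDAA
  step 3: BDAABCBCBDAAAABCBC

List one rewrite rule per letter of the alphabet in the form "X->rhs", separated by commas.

A->BC, B->BD, C->D, D->AA

  step 2 ⇒ step 3: BDAABDDAA ⇒ BD·AA·BC·BC·BD·AA·AA·BC·BC
    A ↦ BC
    B ↦ BD
    D ↦ AA
    C ↦ D  (constrained at step 0)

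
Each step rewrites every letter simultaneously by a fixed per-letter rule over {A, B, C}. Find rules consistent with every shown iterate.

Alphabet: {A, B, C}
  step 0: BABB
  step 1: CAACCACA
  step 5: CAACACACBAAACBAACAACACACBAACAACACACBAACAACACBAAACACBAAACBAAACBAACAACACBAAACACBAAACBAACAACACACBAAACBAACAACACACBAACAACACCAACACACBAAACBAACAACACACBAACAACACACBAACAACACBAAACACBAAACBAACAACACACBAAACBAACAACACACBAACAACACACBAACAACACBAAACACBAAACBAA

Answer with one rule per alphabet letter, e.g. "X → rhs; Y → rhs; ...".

  step 0 ⇒ step 1: BABB ⇒ CA·AC·CA·CA
    A ↦ AC
    B ↦ CA
    C ↦ BAA  (constrained at step 1)

A->AC, B->CA, C->BAA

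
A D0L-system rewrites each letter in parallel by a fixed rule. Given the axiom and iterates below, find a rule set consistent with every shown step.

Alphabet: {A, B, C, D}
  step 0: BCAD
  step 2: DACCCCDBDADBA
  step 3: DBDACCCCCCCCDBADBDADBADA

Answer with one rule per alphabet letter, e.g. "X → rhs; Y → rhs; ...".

A->DA, B->A, C->CC, D->DB

  step 2 ⇒ step 3: DACCCCDBDADBA ⇒ DB·DA·CC·CC·CC·CC·DB·A·DB·DA·DB·A·DA
    A ↦ DA
    B ↦ A
    C ↦ CC
    D ↦ DB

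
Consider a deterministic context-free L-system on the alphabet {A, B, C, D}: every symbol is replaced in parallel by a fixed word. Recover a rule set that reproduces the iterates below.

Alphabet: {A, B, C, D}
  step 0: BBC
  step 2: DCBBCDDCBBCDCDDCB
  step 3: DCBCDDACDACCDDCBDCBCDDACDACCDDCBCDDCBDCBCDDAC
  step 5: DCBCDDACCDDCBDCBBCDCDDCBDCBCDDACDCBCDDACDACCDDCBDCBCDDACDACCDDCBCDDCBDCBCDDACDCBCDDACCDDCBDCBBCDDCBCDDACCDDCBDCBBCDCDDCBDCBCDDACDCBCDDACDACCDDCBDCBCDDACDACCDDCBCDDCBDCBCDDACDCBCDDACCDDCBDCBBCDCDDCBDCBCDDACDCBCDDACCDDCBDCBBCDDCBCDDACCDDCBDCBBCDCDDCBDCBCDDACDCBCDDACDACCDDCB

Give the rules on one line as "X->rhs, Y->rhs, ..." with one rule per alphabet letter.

  step 2 ⇒ step 3: DCBBCDDCBBCDCDDCB ⇒ DCB·CD·DAC·DAC·CD·DCB·DCB·CD·DAC·DAC·CD·DCB·CD·DCB·DCB·CD·DAC
    B ↦ DAC
    C ↦ CD
    D ↦ DCB
    A ↦ B  (constrained at step 3)

A->B, B->DAC, C->CD, D->DCB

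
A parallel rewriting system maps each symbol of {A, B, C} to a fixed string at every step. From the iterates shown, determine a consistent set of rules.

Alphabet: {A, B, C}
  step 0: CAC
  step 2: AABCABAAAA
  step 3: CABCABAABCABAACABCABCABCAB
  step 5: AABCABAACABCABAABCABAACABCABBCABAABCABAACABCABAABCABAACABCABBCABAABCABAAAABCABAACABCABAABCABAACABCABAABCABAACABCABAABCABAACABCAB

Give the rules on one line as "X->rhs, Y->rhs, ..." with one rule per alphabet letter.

  step 2 ⇒ step 3: AABCABAAAA ⇒ CAB·CAB·AA·B·CAB·AA·CAB·CAB·CAB·CAB
    A ↦ CAB
    B ↦ AA
    C ↦ B

A->CAB, B->AA, C->B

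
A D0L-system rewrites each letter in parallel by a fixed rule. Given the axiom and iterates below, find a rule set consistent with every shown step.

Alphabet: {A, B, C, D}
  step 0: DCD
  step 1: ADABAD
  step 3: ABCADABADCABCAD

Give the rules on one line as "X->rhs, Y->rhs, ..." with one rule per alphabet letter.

A->C, B->DA, C->AB, D->AD

  step 0 ⇒ step 1: DCD ⇒ AD·AB·AD
    C ↦ AB
    D ↦ AD
    A ↦ C  (constrained at step 1)
    B ↦ DA  (constrained at step 1)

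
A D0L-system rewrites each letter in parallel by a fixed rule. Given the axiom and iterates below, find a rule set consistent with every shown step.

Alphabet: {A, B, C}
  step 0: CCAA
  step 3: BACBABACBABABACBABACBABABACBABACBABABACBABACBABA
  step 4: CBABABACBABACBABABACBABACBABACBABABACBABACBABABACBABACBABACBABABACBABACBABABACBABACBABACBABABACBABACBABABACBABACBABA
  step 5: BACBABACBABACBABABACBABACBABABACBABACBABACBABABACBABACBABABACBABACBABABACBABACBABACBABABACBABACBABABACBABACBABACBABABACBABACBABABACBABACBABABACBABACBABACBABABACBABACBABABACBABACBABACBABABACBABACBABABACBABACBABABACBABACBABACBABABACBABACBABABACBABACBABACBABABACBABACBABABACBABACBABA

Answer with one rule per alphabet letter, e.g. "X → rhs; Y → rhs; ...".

  step 4 ⇒ step 5: CBABABACBABACBABABACBABACBABACBABABACBABACBABABACBABACBABACBABABACBABACBABABACBABACBABACBABABACBABACBABABACBABACBABA ⇒ BA·CBA·BA·CBA·BA·CBA·BA·BA·CBA·BA·CBA·BA·BA·CBA·BA·CBA·BA·CBA·BA·BA·CBA·BA·CBA·BA·BA·CBA·BA·CBA·BA·BA·CBA·BA·CBA·BA·CBA·BA·BA·CBA·BA·CBA·BA·BA·CBA·BA·CBA·BA·CBA·BA·BA·CBA·BA·CBA·BA·BA·CBA·BA·CBA·BA·BA·CBA·BA·CBA·BA·CBA·BA·BA·CBA·BA·CBA·BA·BA·CBA·BA·CBA·BA·CBA·BA·BA·CBA·BA·CBA·BA·BA·CBA·BA·CBA·BA·BA·CBA·BA·CBA·BA·CBA·BA·BA·CBA·BA·CBA·BA·BA·CBA·BA·CBA·BA·CBA·BA·BA·CBA·BA·CBA·BA·BA·CBA·BA·CBA·BA
    A ↦ BA
    B ↦ CBA
    C ↦ BA

A->BA, B->CBA, C->BA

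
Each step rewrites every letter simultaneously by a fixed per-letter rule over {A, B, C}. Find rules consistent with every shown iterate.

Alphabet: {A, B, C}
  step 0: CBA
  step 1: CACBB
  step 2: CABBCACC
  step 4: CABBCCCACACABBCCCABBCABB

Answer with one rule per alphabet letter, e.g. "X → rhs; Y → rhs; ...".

  step 1 ⇒ step 2: CACBB ⇒ CA·BB·CA·C·C
    A ↦ BB
    B ↦ C
    C ↦ CA

A->BB, B->C, C->CA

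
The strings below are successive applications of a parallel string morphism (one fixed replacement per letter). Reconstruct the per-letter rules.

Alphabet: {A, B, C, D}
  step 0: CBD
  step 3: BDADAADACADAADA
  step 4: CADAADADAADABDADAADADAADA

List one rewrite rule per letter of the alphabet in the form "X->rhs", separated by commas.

A->DA, B->C, C->BDA, D->A

  step 3 ⇒ step 4: BDADAADACADAADA ⇒ C·A·DA·A·DA·DA·A·DA·BDA·DA·A·DA·DA·A·DA
    A ↦ DA
    B ↦ C
    C ↦ BDA
    D ↦ A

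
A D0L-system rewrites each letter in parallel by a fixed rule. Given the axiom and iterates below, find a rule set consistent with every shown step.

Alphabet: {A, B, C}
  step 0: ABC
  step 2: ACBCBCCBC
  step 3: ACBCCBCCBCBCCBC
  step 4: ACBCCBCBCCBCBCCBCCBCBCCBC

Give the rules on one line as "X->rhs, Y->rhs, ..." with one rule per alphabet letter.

  step 3 ⇒ step 4: ACBCCBCCBCBCCBC ⇒ AC·BC·C·BC·BC·C·BC·BC·C·BC·C·BC·BC·C·BC
    A ↦ AC
    B ↦ C
    C ↦ BC

A->AC, B->C, C->BC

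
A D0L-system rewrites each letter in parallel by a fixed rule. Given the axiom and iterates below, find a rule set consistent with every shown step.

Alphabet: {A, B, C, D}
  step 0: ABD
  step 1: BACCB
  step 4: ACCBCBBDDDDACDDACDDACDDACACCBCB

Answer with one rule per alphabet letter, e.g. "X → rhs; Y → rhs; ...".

  step 0 ⇒ step 1: ABD ⇒ B·AC·CB
    A ↦ B
    B ↦ AC
    D ↦ CB
    C ↦ DD  (constrained at step 1)

A->B, B->AC, C->DD, D->CB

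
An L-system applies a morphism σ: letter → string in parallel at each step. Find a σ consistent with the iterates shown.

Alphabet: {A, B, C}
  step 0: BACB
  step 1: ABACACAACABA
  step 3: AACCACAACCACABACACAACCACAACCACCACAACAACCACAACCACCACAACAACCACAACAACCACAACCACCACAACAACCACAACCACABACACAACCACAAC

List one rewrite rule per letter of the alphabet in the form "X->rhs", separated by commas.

  step 0 ⇒ step 1: BACB ⇒ ABA·CAC·AAC·ABA
    A ↦ CAC
    B ↦ ABA
    C ↦ AAC

A->CAC, B->ABA, C->AAC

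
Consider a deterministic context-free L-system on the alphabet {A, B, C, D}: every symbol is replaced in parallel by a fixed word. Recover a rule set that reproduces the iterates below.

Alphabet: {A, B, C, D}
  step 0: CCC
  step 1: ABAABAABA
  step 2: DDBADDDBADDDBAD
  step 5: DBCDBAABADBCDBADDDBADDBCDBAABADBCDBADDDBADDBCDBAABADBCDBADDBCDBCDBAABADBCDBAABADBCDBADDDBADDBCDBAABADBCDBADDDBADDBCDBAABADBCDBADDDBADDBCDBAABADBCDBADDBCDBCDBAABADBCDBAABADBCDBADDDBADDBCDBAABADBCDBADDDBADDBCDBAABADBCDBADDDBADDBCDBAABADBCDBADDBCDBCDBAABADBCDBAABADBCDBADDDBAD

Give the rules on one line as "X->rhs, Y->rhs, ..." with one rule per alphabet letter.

A->D, B->DBA, C->ABA, D->DBC

  step 1 ⇒ step 2: ABAABAABA ⇒ D·DBA·D·D·DBA·D·D·DBA·D
    A ↦ D
    B ↦ DBA
  step 0 ⇒ step 1: CCC ⇒ ABA·ABA·ABA
    C ↦ ABA
    D ↦ DBC  (constrained at step 2)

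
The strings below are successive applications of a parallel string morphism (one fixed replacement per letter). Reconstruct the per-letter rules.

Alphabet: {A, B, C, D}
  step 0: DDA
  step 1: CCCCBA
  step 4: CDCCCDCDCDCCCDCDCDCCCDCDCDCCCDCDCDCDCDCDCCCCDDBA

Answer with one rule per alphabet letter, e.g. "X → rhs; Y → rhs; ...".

A->BA, B->DD, C->CD, D->CC

  step 0 ⇒ step 1: DDA ⇒ CC·CC·BA
    A ↦ BA
    D ↦ CC
    B ↦ DD  (constrained at step 1)
    C ↦ CD  (constrained at step 1)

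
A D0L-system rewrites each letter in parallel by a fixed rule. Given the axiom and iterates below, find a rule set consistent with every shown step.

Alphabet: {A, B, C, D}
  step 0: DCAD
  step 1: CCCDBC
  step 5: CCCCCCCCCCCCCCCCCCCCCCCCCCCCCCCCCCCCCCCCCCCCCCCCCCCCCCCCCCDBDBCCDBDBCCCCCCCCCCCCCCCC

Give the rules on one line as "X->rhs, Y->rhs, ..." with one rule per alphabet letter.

  step 0 ⇒ step 1: DCAD ⇒ C·CC·DB·C
    A ↦ DB
    C ↦ CC
    D ↦ C
    B ↦ AA  (constrained at step 1)

A->DB, B->AA, C->CC, D->C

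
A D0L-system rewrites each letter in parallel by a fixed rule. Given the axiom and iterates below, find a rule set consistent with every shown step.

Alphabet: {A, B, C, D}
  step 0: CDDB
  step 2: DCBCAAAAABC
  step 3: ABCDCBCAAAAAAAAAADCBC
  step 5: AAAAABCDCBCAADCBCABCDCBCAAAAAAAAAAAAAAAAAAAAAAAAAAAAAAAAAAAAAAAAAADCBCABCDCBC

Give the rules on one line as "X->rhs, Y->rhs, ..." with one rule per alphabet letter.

A->AA, B->DC, C->BC, D->A

  step 2 ⇒ step 3: DCBCAAAAABC ⇒ A·BC·DC·BC·AA·AA·AA·AA·AA·DC·BC
    A ↦ AA
    B ↦ DC
    C ↦ BC
    D ↦ A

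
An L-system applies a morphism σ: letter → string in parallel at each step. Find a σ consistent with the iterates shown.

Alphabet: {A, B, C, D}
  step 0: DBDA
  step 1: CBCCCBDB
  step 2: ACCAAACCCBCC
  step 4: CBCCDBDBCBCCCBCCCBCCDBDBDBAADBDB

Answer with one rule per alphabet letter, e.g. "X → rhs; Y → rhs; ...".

A->DB, B->CC, C->A, D->CB

  step 1 ⇒ step 2: CBCCCBDB ⇒ A·CC·A·A·A·CC·CB·CC
    B ↦ CC
    C ↦ A
    D ↦ CB
  step 0 ⇒ step 1: DBDA ⇒ CB·CC·CB·DB
    A ↦ DB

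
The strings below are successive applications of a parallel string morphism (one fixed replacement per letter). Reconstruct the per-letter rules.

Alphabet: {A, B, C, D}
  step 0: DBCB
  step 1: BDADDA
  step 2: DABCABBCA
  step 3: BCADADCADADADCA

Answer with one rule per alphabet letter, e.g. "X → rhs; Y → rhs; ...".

  step 2 ⇒ step 3: DABCABBCA ⇒ B·CA·DA·D·CA·DA·DA·D·CA
    A ↦ CA
    B ↦ DA
    C ↦ D
    D ↦ B

A->CA, B->DA, C->D, D->B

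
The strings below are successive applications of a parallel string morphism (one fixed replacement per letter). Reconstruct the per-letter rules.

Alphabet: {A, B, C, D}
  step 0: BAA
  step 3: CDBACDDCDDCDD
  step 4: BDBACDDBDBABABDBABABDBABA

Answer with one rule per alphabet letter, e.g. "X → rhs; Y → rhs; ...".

A->D, B->CD, C->BD, D->BA

  step 3 ⇒ step 4: CDBACDDCDDCDD ⇒ BD·BA·CD·D·BD·BA·BA·BD·BA·BA·BD·BA·BA
    A ↦ D
    B ↦ CD
    C ↦ BD
    D ↦ BA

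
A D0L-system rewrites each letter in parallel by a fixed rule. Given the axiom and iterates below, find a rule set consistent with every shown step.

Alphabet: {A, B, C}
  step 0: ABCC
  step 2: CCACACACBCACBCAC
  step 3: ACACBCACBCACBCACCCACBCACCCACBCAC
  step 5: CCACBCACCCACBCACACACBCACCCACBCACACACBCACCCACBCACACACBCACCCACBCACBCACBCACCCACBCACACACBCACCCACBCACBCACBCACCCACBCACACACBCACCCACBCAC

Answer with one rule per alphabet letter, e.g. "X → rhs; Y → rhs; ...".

A->BC, B->CC, C->AC

  step 2 ⇒ step 3: CCACACACBCACBCAC ⇒ AC·AC·BC·AC·BC·AC·BC·AC·CC·AC·BC·AC·CC·AC·BC·AC
    A ↦ BC
    B ↦ CC
    C ↦ AC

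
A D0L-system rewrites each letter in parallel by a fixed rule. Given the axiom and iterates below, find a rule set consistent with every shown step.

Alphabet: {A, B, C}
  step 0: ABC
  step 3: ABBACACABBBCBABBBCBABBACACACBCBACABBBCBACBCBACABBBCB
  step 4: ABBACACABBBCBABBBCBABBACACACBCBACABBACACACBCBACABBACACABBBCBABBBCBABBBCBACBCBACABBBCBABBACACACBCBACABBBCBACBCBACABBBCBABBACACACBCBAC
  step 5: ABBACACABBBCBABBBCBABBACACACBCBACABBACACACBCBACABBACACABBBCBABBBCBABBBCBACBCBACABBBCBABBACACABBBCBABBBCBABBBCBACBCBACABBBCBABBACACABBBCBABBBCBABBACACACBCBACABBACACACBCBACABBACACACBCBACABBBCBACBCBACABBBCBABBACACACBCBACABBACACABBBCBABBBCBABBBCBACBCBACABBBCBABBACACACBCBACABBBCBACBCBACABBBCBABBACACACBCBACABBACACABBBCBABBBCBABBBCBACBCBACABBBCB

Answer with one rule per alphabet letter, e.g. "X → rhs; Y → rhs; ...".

  step 4 ⇒ step 5: ABBACACABBBCBABBBCBABBACACACBCBACABBACACACBCBACABBACACABBBCBABBBCBABBBCBACBCBACABBBCBABBACACACBCBACABBBCBACBCBACABBBCBABBACACACBCBAC ⇒ ABB·AC·AC·ABB·BCB·ABB·BCB·ABB·AC·AC·AC·BCB·AC·ABB·AC·AC·AC·BCB·AC·ABB·AC·AC·ABB·BCB·ABB·BCB·ABB·BCB·AC·BCB·AC·ABB·BCB·ABB·AC·AC·ABB·BCB·ABB·BCB·ABB·BCB·AC·BCB·AC·ABB·BCB·ABB·AC·AC·ABB·BCB·ABB·BCB·ABB·AC·AC·AC·BCB·AC·ABB·AC·AC·AC·BCB·AC·ABB·AC·AC·AC·BCB·AC·ABB·BCB·AC·BCB·AC·ABB·BCB·ABB·AC·AC·AC·BCB·AC·ABB·AC·AC·ABB·BCB·ABB·BCB·ABB·BCB·AC·BCB·AC·ABB·BCB·ABB·AC·AC·AC·BCB·AC·ABB·BCB·AC·BCB·AC·ABB·BCB·ABB·AC·AC·AC·BCB·AC·ABB·AC·AC·ABB·BCB·ABB·BCB·ABB·BCB·AC·BCB·AC·ABB·BCB
    A ↦ ABB
    B ↦ AC
    C ↦ BCB

A->ABB, B->AC, C->BCB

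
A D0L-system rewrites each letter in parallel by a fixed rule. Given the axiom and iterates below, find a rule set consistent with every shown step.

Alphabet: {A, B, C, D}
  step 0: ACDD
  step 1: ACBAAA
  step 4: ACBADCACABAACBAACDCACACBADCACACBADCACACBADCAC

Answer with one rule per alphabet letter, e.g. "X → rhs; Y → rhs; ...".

  step 0 ⇒ step 1: ACDD ⇒ AC·BA·A·A
    A ↦ AC
    C ↦ BA
    D ↦ A
    B ↦ DC  (constrained at step 1)

A->AC, B->DC, C->BA, D->A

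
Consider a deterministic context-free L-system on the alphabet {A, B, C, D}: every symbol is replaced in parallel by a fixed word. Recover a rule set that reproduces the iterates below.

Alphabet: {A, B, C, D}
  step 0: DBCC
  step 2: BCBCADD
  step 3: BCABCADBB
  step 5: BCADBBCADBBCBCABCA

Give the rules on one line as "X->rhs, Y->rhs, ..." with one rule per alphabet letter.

A->D, B->BC, C->A, D->B

  step 2 ⇒ step 3: BCBCADD ⇒ BC·A·BC·A·D·B·B
    A ↦ D
    B ↦ BC
    C ↦ A
    D ↦ B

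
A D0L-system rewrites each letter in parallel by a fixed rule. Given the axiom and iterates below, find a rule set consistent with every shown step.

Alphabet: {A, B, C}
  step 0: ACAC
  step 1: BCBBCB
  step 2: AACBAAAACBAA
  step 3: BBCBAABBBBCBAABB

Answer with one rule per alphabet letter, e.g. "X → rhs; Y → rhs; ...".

A->B, B->AA, C->CB

  step 2 ⇒ step 3: AACBAAAACBAA ⇒ B·B·CB·AA·B·B·B·B·CB·AA·B·B
    A ↦ B
    B ↦ AA
    C ↦ CB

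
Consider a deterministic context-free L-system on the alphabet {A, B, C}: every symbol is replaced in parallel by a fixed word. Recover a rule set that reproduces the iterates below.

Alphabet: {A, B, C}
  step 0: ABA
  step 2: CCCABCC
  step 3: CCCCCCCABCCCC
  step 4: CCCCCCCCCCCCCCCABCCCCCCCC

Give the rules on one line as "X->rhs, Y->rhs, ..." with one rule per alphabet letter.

  step 3 ⇒ step 4: CCCCCCCABCCCC ⇒ CC·CC·CC·CC·CC·CC·CC·C·AB·CC·CC·CC·CC
    A ↦ C
    B ↦ AB
    C ↦ CC

A->C, B->AB, C->CC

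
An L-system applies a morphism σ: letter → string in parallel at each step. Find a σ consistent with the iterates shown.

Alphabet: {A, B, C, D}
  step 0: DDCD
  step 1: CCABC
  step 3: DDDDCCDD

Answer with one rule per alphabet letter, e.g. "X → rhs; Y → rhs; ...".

A->D, B->D, C->AB, D->C

  step 0 ⇒ step 1: DDCD ⇒ C·C·AB·C
    C ↦ AB
    D ↦ C
    A ↦ D  (constrained at step 1)
    B ↦ D  (constrained at step 1)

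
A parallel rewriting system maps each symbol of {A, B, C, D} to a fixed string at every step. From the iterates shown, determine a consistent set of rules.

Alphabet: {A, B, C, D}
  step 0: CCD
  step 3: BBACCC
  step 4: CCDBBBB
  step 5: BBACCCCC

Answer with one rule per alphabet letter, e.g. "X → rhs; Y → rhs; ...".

  step 4 ⇒ step 5: CCDBBBB ⇒ B·B·AC·C·C·C·C
    B ↦ C
    C ↦ B
    D ↦ AC
  step 3 ⇒ step 4: BBACCC ⇒ C·C·DB·B·B·B
    A ↦ DB

A->DB, B->C, C->B, D->AC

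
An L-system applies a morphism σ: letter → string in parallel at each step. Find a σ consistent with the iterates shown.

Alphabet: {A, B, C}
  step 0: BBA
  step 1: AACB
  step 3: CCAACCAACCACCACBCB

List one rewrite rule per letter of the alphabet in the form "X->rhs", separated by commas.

  step 0 ⇒ step 1: BBA ⇒ A·A·CB
    A ↦ CB
    B ↦ A
    C ↦ CCA  (constrained at step 1)

A->CB, B->A, C->CCA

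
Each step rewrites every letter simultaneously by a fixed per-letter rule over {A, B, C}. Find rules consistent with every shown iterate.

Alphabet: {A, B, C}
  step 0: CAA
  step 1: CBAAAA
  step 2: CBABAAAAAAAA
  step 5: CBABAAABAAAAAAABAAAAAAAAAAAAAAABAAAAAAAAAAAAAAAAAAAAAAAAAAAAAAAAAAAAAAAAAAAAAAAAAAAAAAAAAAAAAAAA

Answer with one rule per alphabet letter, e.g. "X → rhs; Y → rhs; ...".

A->AA, B->AB, C->CB

  step 1 ⇒ step 2: CBAAAA ⇒ CB·AB·AA·AA·AA·AA
    A ↦ AA
    B ↦ AB
    C ↦ CB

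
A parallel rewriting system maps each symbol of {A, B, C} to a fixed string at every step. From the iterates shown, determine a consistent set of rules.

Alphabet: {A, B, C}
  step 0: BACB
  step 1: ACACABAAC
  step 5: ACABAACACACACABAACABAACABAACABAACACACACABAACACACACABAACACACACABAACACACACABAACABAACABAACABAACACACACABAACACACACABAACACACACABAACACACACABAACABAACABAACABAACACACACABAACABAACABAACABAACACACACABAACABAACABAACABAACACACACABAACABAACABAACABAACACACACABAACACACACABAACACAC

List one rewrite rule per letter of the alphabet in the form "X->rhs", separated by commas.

A->AC, B->AC, C->ABA

  step 0 ⇒ step 1: BACB ⇒ AC·AC·ABA·AC
    A ↦ AC
    B ↦ AC
    C ↦ ABA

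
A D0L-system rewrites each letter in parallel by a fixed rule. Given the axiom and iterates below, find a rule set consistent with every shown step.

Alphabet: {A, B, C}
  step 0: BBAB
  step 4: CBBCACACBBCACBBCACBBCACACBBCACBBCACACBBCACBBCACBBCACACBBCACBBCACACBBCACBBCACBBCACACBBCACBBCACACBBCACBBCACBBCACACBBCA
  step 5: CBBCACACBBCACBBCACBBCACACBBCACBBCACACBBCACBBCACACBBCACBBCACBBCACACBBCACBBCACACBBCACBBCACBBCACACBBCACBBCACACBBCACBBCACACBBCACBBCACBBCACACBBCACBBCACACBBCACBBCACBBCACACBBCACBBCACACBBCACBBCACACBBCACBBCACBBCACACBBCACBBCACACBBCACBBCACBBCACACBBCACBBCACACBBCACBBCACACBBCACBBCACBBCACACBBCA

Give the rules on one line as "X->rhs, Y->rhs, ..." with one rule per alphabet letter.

  step 4 ⇒ step 5: CBBCACACBBCACBBCACBBCACACBBCACBBCACACBBCACBBCACBBCACACBBCACBBCACACBBCACBBCACBBCACACBBCACBBCACACBBCACBBCACBBCACACBBCA ⇒ CBB·CA·CA·CBB·CA·CBB·CA·CBB·CA·CA·CBB·CA·CBB·CA·CA·CBB·CA·CBB·CA·CA·CBB·CA·CBB·CA·CBB·CA·CA·CBB·CA·CBB·CA·CA·CBB·CA·CBB·CA·CBB·CA·CA·CBB·CA·CBB·CA·CA·CBB·CA·CBB·CA·CA·CBB·CA·CBB·CA·CBB·CA·CA·CBB·CA·CBB·CA·CA·CBB·CA·CBB·CA·CBB·CA·CA·CBB·CA·CBB·CA·CA·CBB·CA·CBB·CA·CA·CBB·CA·CBB·CA·CBB·CA·CA·CBB·CA·CBB·CA·CA·CBB·CA·CBB·CA·CBB·CA·CA·CBB·CA·CBB·CA·CA·CBB·CA·CBB·CA·CA·CBB·CA·CBB·CA·CBB·CA·CA·CBB·CA
    A ↦ CA
    B ↦ CA
    C ↦ CBB

A->CA, B->CA, C->CBB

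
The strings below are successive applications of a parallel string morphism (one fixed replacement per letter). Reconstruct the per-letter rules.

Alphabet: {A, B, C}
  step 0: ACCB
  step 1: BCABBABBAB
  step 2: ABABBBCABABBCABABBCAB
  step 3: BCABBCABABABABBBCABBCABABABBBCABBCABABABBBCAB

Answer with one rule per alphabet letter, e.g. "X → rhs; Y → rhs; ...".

A->BC, B->AB, C->ABB

  step 2 ⇒ step 3: ABABBBCABABBCABABBCAB ⇒ BC·AB·BC·AB·AB·AB·ABB·BC·AB·BC·AB·AB·ABB·BC·AB·BC·AB·AB·ABB·BC·AB
    A ↦ BC
    B ↦ AB
    C ↦ ABB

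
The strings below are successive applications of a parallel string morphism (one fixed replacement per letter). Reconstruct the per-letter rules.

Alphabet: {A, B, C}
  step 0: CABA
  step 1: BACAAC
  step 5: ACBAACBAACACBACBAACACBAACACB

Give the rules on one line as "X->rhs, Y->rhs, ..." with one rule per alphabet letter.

A->AC, B->A, C->B

  step 0 ⇒ step 1: CABA ⇒ B·AC·A·AC
    A ↦ AC
    B ↦ A
    C ↦ B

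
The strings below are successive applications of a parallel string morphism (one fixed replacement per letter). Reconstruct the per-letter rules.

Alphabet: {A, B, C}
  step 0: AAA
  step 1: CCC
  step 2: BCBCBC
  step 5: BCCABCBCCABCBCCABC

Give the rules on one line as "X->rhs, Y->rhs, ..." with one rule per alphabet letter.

  step 1 ⇒ step 2: CCC ⇒ BC·BC·BC
    C ↦ BC
  step 0 ⇒ step 1: AAA ⇒ C·C·C
    A ↦ C
    B ↦ A  (constrained at step 2)

A->C, B->A, C->BC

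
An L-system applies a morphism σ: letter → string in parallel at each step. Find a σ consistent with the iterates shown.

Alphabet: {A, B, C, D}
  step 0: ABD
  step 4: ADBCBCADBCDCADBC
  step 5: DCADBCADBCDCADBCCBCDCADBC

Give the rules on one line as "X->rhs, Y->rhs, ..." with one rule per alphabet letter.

  step 4 ⇒ step 5: ADBCBCADBCDCADBC ⇒ D·C·AD·BC·AD·BC·D·C·AD·BC·C·BC·D·C·AD·BC
    A ↦ D
    B ↦ AD
    C ↦ BC
    D ↦ C

A->D, B->AD, C->BC, D->C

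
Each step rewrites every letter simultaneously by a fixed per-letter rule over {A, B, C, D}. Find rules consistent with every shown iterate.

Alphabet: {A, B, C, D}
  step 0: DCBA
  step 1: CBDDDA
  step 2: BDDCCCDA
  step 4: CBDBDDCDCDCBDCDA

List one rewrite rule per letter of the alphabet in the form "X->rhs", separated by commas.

  step 1 ⇒ step 2: CBDDDA ⇒ BD·D·C·C·C·DA
    A ↦ DA
    B ↦ D
    C ↦ BD
    D ↦ C

A->DA, B->D, C->BD, D->C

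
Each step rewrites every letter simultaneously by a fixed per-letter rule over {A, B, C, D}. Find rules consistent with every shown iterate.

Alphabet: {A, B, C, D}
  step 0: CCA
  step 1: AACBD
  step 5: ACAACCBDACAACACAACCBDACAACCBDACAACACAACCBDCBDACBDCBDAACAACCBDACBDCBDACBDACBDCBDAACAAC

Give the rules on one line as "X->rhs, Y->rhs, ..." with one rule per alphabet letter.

A->CBD, B->C, C->A, D->AAC

  step 0 ⇒ step 1: CCA ⇒ A·A·CBD
    A ↦ CBD
    C ↦ A
    B ↦ C  (constrained at step 1)
    D ↦ AAC  (constrained at step 1)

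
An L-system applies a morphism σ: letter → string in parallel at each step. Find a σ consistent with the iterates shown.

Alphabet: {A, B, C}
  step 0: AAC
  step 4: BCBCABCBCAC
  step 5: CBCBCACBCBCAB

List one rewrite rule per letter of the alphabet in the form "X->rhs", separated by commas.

  step 4 ⇒ step 5: BCBCABCBCAC ⇒ C·B·C·B·CA·C·B·C·B·CA·B
    A ↦ CA
    B ↦ C
    C ↦ B

A->CA, B->C, C->B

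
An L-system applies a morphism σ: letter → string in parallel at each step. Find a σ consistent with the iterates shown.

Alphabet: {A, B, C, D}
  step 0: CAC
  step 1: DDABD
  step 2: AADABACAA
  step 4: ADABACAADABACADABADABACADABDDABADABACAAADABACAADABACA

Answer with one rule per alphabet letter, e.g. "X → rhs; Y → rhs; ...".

A->DAB, B->ACA, C->D, D->A

  step 1 ⇒ step 2: DDABD ⇒ A·A·DAB·ACA·A
    A ↦ DAB
    B ↦ ACA
    D ↦ A
  step 0 ⇒ step 1: CAC ⇒ D·DAB·D
    C ↦ D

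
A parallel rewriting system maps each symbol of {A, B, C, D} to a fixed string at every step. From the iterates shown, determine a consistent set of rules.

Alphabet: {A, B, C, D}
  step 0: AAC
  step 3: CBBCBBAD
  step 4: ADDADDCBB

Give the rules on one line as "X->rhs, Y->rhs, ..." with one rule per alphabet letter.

A->CB, B->D, C->A, D->B

  step 3 ⇒ step 4: CBBCBBAD ⇒ A·D·D·A·D·D·CB·B
    A ↦ CB
    B ↦ D
    C ↦ A
    D ↦ B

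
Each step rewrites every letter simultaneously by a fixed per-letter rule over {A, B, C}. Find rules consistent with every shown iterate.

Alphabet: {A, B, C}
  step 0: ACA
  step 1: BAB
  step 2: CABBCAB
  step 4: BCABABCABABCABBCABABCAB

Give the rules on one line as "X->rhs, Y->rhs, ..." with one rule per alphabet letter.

A->B, B->CAB, C->A

  step 1 ⇒ step 2: BAB ⇒ CAB·B·CAB
    A ↦ B
    B ↦ CAB
  step 0 ⇒ step 1: ACA ⇒ B·A·B
    C ↦ A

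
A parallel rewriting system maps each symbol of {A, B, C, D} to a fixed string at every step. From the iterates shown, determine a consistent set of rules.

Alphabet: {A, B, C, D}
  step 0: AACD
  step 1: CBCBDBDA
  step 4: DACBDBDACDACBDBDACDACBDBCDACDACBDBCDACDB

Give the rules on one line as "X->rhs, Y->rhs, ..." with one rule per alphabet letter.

A->CB, B->C, C->DB, D->DA

  step 0 ⇒ step 1: AACD ⇒ CB·CB·DB·DA
    A ↦ CB
    C ↦ DB
    D ↦ DA
    B ↦ C  (constrained at step 1)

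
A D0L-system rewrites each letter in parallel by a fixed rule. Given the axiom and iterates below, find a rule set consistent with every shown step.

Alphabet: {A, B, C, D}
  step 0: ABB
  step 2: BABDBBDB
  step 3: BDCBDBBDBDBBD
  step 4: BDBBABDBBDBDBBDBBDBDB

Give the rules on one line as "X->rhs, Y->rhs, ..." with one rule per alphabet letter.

  step 3 ⇒ step 4: BDCBDBBDBDBBD ⇒ BD·B·BA·BD·B·BD·BD·B·BD·B·BD·BD·B
    B ↦ BD
    C ↦ BA
    D ↦ B
  step 2 ⇒ step 3: BABDBBDB ⇒ BD·C·BD·B·BD·BD·B·BD
    A ↦ C

A->C, B->BD, C->BA, D->B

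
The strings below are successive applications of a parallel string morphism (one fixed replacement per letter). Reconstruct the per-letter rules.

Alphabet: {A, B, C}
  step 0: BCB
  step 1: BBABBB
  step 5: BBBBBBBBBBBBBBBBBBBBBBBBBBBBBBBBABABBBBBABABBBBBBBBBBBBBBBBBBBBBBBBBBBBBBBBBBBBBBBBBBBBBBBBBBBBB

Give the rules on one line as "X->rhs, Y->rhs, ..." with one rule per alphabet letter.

A->CC, B->BB, C->AB

  step 0 ⇒ step 1: BCB ⇒ BB·AB·BB
    B ↦ BB
    C ↦ AB
    A ↦ CC  (constrained at step 1)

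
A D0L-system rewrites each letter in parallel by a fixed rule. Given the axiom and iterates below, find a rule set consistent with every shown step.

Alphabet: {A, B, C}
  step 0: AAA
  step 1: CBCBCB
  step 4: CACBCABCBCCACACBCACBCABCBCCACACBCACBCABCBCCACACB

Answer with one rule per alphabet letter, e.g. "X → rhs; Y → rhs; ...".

A->CB, B->BC, C->CA

  step 0 ⇒ step 1: AAA ⇒ CB·CB·CB
    A ↦ CB
    B ↦ BC  (constrained at step 1)
    C ↦ CA  (constrained at step 1)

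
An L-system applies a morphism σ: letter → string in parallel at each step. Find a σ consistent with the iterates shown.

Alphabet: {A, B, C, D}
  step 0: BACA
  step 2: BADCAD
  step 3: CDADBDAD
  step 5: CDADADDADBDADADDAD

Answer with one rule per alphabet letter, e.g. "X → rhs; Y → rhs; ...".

A->D, B->C, C->B, D->AD

  step 2 ⇒ step 3: BADCAD ⇒ C·D·AD·B·D·AD
    A ↦ D
    B ↦ C
    C ↦ B
    D ↦ AD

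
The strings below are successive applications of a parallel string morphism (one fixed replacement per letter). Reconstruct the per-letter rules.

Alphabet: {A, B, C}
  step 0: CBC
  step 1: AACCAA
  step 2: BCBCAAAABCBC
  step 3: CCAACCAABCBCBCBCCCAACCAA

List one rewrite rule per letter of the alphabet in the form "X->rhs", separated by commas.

  step 2 ⇒ step 3: BCBCAAAABCBC ⇒ CC·AA·CC·AA·BC·BC·BC·BC·CC·AA·CC·AA
    A ↦ BC
    B ↦ CC
    C ↦ AA

A->BC, B->CC, C->AA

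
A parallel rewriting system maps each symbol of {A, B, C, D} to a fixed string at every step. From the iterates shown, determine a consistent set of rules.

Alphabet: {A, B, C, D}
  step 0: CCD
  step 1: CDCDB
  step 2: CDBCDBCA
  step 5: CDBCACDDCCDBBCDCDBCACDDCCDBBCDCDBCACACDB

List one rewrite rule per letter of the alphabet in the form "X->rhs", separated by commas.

  step 1 ⇒ step 2: CDCDB ⇒ CD·B·CD·B·CA
    B ↦ CA
    C ↦ CD
    D ↦ B
    A ↦ DC  (constrained at step 2)

A->DC, B->CA, C->CD, D->B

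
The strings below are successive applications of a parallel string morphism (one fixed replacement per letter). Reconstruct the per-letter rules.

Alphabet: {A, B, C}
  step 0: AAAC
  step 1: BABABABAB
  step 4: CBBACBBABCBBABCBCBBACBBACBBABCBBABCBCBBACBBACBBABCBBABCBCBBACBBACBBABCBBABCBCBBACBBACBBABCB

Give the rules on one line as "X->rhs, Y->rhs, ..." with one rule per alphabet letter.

  step 0 ⇒ step 1: AAAC ⇒ BA·BA·BA·BAB
    A ↦ BA
    C ↦ BAB
    B ↦ CB  (constrained at step 1)

A->BA, B->CB, C->BAB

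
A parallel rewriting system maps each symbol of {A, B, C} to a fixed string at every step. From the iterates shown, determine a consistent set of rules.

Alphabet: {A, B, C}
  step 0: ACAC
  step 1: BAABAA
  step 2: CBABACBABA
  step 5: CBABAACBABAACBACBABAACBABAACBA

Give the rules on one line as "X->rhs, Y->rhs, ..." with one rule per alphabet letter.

A->BA, B->C, C->A

  step 1 ⇒ step 2: BAABAA ⇒ C·BA·BA·C·BA·BA
    A ↦ BA
    B ↦ C
  step 0 ⇒ step 1: ACAC ⇒ BA·A·BA·A
    C ↦ A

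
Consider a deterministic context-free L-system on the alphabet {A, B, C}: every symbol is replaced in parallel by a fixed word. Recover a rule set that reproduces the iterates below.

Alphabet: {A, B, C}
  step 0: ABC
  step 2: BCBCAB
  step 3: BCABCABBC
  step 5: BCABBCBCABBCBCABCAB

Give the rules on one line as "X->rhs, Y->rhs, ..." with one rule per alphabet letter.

  step 2 ⇒ step 3: BCBCAB ⇒ BC·A·BC·A·B·BC
    A ↦ B
    B ↦ BC
    C ↦ A

A->B, B->BC, C->A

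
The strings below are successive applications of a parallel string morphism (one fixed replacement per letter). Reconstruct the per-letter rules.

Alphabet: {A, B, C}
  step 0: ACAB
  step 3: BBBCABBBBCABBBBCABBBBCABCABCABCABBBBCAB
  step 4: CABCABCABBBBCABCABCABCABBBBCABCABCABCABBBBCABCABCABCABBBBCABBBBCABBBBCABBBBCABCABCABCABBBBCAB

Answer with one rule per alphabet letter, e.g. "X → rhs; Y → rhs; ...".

A->B, B->CAB, C->BB

  step 3 ⇒ step 4: BBBCABBBBCABBBBCABBBBCABCABCABCABBBBCAB ⇒ CAB·CAB·CAB·BB·B·CAB·CAB·CAB·CAB·BB·B·CAB·CAB·CAB·CAB·BB·B·CAB·CAB·CAB·CAB·BB·B·CAB·BB·B·CAB·BB·B·CAB·BB·B·CAB·CAB·CAB·CAB·BB·B·CAB
    A ↦ B
    B ↦ CAB
    C ↦ BB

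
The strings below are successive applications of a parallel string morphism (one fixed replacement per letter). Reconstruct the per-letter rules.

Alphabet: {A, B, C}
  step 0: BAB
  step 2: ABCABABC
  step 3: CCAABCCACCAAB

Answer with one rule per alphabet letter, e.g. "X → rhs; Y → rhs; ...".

A->C, B->CA, C->AB

  step 2 ⇒ step 3: ABCABABC ⇒ C·CA·AB·C·CA·C·CA·AB
    A ↦ C
    B ↦ CA
    C ↦ AB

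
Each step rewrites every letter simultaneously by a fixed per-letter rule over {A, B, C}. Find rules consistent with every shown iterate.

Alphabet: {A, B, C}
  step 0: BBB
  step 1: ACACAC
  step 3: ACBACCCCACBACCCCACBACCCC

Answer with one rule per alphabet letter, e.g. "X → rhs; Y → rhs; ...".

  step 0 ⇒ step 1: BBB ⇒ AC·AC·AC
    B ↦ AC
    A ↦ BA  (constrained at step 1)
    C ↦ CC  (constrained at step 1)

A->BA, B->AC, C->CC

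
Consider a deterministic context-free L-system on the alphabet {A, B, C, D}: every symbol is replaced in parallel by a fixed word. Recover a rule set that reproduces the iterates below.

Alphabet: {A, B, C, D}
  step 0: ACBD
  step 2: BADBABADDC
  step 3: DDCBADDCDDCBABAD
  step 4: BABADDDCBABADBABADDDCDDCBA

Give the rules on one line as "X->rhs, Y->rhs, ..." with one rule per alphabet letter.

  step 3 ⇒ step 4: DDCBADDCDDCBABAD ⇒ BA·BA·D·D·DC·BA·BA·D·BA·BA·D·D·DC·D·DC·BA
    A ↦ DC
    B ↦ D
    C ↦ D
    D ↦ BA

A->DC, B->D, C->D, D->BA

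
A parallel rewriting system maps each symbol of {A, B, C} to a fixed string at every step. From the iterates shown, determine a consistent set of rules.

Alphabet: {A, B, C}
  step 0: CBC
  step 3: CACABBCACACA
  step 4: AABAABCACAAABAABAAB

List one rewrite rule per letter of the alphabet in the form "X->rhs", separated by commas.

A->B, B->CA, C->AA

  step 3 ⇒ step 4: CACABBCACACA ⇒ AA·B·AA·B·CA·CA·AA·B·AA·B·AA·B
    A ↦ B
    B ↦ CA
    C ↦ AA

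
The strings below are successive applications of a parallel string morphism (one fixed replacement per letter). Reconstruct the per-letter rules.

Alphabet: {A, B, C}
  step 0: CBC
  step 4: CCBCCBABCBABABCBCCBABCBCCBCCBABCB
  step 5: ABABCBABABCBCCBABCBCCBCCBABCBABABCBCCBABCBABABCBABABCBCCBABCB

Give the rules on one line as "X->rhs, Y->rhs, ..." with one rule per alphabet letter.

A->C, B->CB, C->AB

  step 4 ⇒ step 5: CCBCCBABCBABABCBCCBABCBCCBCCBABCB ⇒ AB·AB·CB·AB·AB·CB·C·CB·AB·CB·C·CB·C·CB·AB·CB·AB·AB·CB·C·CB·AB·CB·AB·AB·CB·AB·AB·CB·C·CB·AB·CB
    A ↦ C
    B ↦ CB
    C ↦ AB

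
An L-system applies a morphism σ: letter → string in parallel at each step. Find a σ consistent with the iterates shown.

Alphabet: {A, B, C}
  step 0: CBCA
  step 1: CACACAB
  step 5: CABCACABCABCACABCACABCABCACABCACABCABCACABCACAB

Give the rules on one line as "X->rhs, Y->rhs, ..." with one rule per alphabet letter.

A->B, B->CA, C->CA

  step 0 ⇒ step 1: CBCA ⇒ CA·CA·CA·B
    A ↦ B
    B ↦ CA
    C ↦ CA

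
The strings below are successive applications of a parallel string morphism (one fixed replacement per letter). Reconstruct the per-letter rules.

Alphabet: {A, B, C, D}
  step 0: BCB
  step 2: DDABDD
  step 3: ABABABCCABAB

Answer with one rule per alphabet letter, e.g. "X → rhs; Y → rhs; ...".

  step 2 ⇒ step 3: DDABDD ⇒ AB·AB·AB·CC·AB·AB
    A ↦ AB
    B ↦ CC
    D ↦ AB
    C ↦ D  (constrained at step 0)

A->AB, B->CC, C->D, D->AB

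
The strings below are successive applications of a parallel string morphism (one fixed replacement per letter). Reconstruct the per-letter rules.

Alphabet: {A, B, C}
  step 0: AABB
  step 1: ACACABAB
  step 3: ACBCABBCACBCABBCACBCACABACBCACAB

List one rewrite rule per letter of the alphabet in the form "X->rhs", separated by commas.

A->AC, B->AB, C->BC

  step 0 ⇒ step 1: AABB ⇒ AC·AC·AB·AB
    A ↦ AC
    B ↦ AB
    C ↦ BC  (constrained at step 1)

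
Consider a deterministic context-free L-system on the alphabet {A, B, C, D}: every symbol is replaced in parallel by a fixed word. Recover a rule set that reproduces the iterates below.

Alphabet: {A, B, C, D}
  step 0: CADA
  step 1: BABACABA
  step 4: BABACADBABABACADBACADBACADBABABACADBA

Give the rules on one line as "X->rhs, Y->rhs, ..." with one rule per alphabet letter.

  step 0 ⇒ step 1: CADA ⇒ BA·BA·CA·BA
    A ↦ BA
    C ↦ BA
    D ↦ CA
    B ↦ D  (constrained at step 1)

A->BA, B->D, C->BA, D->CA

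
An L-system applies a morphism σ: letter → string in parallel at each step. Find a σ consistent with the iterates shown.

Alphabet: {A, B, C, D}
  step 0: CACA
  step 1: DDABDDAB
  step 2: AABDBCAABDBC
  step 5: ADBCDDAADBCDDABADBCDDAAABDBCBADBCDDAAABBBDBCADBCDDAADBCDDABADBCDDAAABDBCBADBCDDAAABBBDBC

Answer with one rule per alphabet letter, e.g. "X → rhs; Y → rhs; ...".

A->B, B->DBC, C->DDA, D->A

  step 1 ⇒ step 2: DDABDDAB ⇒ A·A·B·DBC·A·A·B·DBC
    A ↦ B
    B ↦ DBC
    D ↦ A
  step 0 ⇒ step 1: CACA ⇒ DDA·B·DDA·B
    C ↦ DDA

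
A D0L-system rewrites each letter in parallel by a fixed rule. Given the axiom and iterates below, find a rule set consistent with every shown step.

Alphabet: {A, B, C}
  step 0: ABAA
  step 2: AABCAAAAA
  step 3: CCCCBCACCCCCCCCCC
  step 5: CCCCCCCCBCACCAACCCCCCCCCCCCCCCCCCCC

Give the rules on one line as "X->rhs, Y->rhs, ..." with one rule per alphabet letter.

  step 2 ⇒ step 3: AABCAAAAA ⇒ CC·CC·BC·A·CC·CC·CC·CC·CC
    A ↦ CC
    B ↦ BC
    C ↦ A

A->CC, B->BC, C->A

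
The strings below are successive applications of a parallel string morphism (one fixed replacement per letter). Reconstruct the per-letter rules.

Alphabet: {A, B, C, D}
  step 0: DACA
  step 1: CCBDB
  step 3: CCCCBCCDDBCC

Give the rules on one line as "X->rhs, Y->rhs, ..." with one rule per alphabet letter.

A->B, B->AD, C->D, D->CC

  step 0 ⇒ step 1: DACA ⇒ CC·B·D·B
    A ↦ B
    C ↦ D
    D ↦ CC
    B ↦ AD  (constrained at step 1)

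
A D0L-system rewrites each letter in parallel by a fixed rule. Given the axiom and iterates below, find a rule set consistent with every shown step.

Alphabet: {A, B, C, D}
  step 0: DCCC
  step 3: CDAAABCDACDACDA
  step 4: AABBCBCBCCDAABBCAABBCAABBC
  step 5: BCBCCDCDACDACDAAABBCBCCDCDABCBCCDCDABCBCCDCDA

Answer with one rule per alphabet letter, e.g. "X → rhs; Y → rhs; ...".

A->BC, B->CD, C->A, D->AB

  step 4 ⇒ step 5: AABBCBCBCCDAABBCAABBCAABBC ⇒ BC·BC·CD·CD·A·CD·A·CD·A·A·AB·BC·BC·CD·CD·A·BC·BC·CD·CD·A·BC·BC·CD·CD·A
    A ↦ BC
    B ↦ CD
    C ↦ A
    D ↦ AB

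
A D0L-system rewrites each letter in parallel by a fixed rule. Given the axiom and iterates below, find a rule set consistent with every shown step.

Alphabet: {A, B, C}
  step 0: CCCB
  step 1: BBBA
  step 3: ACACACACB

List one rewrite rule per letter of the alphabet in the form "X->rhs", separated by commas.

  step 0 ⇒ step 1: CCCB ⇒ B·B·B·A
    B ↦ A
    C ↦ B
    A ↦ AC  (constrained at step 1)

A->AC, B->A, C->B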